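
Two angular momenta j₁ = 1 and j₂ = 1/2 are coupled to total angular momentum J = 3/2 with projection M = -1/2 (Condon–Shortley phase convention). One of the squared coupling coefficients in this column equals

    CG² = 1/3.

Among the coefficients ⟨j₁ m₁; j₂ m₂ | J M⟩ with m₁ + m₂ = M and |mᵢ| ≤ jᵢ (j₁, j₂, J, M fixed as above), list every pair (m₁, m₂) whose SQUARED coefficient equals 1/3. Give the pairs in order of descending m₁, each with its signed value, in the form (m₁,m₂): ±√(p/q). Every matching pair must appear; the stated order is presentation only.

Admissible pairs with m₁+m₂ = M = -1/2: (-1,1/2), (0,-1/2)
  (m₁,m₂)=(0,-1/2): CG² = 2/3, CG = +√(2/3)
  (m₁,m₂)=(-1,1/2): CG² = 1/3, CG = +√(1/3)   ← matches the target
Pairs with CG² = 1/3: (-1,1/2): +√(1/3)

(-1,1/2): +√(1/3)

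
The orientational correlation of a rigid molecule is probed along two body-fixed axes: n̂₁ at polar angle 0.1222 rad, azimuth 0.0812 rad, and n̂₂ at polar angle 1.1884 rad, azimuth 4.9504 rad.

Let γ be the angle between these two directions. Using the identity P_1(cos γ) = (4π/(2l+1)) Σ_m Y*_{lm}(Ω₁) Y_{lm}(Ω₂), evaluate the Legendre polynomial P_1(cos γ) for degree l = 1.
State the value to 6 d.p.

Expand P_1 via completeness: Σ_{m} conj(Y_{1,m}) at Ω₁ times Y_{1,m} at Ω₂ —
  term(m=-1) = 0.00211 + 0.01333j   from Y*(Ω₁)=0.04198 + 0.00342j, Y(Ω₂)=0.07557 + 0.31150j
  term(m=+0) = 0.08842 + 0.00000j   from Y*(Ω₁)=0.48496 + 0.00000j, Y(Ω₂)=0.18232 + 0.00000j
  term(m=+1) = 0.00211 - 0.01333j   from Y*(Ω₁)=-0.04198 + 0.00342j, Y(Ω₂)=-0.07557 + 0.31150j
Accumulated sum 0.09263 + 0.00000j; after 4π/(2l+1) scaling, 0.38802 + 0.00000j ⇒ P_1 = 0.388024

0.388024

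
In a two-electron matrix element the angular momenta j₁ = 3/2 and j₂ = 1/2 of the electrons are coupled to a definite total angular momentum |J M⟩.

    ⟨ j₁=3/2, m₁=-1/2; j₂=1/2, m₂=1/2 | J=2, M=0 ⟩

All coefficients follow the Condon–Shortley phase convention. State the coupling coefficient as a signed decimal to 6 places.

triangle: 0!·3!·1!/5! = 6/120
(j±m)!: 1!·2!·1!·0!·2!·2! = 8
prefactor² = (2J+1)·Δ·N² = 2
  k=0: +1/(0!·0!·2!·1!·1!·0!) = 1/2
Σ = 1/2  ⇒  CG² = 2·(1/2)² = 1/2
CG = +√(1/2) = +0.707107

+√(1/2) ≈ +0.707107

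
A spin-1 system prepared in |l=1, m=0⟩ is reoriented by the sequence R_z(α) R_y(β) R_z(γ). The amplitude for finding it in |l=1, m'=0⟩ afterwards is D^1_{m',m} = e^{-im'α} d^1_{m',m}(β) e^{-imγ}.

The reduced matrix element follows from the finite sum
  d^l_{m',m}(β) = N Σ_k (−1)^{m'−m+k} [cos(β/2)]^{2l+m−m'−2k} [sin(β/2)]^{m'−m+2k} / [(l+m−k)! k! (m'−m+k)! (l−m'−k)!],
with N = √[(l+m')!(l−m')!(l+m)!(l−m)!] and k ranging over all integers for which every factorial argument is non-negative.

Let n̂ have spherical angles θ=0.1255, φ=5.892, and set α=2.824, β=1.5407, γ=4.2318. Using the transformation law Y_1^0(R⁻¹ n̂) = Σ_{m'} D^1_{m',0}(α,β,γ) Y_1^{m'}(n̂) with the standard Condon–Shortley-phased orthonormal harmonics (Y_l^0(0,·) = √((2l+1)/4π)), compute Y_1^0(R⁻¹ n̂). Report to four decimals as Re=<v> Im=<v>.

Need the full column D^1_{m',0} for m'=−1..1 at α=2.8240, β=1.5407, γ=4.2318.
cos(β/2)=0.717667, sin(β/2)=0.696386
d^1_{-1,0}: single k=1 term ⇒ +0.706787;  D = -0.671440+0.220716i
d^1_{0,0}: k∈[0..1] ⇒ +0.515046 -0.484954 = +0.030092;  D = +0.030092+0.000000i
d^1_{1,0}: single k=0 term ⇒ -0.706787;  D = +0.671440+0.220716i
Y_1^{m'}(θ=0.1255,φ=5.892) and Σ D·Y over m':
  (-0.6714+0.2207i)·(+0.0400+0.0165i)  (+0.0301+0.0000i)·(+0.4848+0.0000i)  (+0.6714+0.2207i)·(-0.0400+0.0165i)
Y_1^0(R⁻¹ n̂) = -0.046378+0.000000i

Re=-0.0464 Im=0.0000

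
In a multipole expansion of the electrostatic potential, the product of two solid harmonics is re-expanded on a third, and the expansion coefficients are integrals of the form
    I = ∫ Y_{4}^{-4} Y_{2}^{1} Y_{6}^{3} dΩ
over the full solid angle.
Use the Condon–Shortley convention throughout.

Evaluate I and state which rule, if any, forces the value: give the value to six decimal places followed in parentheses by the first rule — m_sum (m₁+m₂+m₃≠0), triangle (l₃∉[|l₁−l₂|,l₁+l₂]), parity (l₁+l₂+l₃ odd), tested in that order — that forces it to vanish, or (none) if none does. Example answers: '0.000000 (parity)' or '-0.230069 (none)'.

-0.047713 (none)

Checks pass: Σm=0; 12 even; l₃=6∈[2,6].
(2·4+1)(2·2+1)(2·6+1) = 585
Δ: 0! 8! 4! / 13! → 1/6435
sum: t=0:+1/2304 = 1/2304
3j²(4 2 6; 0 0 0) = Δ·Π!·Σ² = 5/143  (sign +1)
sum: t=0:+1/241920 = 1/241920
3j²(4 2 6; -4 1 3) = Δ·Π!·Σ² = 1/715  (sign -1)
combine: 4πI² = 585·5/143·1/715 = 45/1573
take √, sign -1: I = -0.04771303
No selection rule forces the value: the integral is nonzero (none).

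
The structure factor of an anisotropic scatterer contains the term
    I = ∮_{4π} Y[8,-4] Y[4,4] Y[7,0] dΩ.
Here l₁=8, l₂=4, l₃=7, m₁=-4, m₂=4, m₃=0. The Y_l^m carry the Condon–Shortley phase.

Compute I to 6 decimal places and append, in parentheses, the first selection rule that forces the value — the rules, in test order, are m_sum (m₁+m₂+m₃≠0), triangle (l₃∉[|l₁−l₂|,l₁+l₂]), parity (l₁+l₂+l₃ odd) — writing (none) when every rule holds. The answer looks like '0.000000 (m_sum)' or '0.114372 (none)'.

Σlᵢ=19 odd — θ-integrand is odd under cosθ→−cosθ; I=0

0.000000 (parity)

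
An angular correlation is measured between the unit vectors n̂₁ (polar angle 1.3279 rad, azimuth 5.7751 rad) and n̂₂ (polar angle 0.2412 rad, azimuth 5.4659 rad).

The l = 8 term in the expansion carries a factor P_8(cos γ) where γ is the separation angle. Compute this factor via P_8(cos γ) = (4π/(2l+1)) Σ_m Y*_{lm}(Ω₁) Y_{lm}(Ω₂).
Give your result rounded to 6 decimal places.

Expand P_8 via completeness: Σ_{m} conj(Y_{8,m}) at Ω₁ times Y_{8,m} at Ω₂ —
  m=-8: (-0.24504 + 0.32387j) × (0.00001 + 0.00000j) = -0.00000 + 0.00000j  (running Σ = -0.00000 + 0.00000j)
  m=-7: (-0.36836 + 0.16230j) × (0.00008 - 0.00005j) = -0.00002 + 0.00003j  (running Σ = -0.00002 + 0.00003j)
  m=-6: (0.04146 + 0.00387j) × (0.00017 - 0.00090j) = 0.00001 - 0.00004j  (running Σ = -0.00001 - 0.00001j)
  m=-5: (0.29631 + 0.20322j) × (-0.00401 - 0.00555j) = -0.00006 - 0.00246j  (running Σ = -0.00007 - 0.00246j)
  m=-4: (0.03832 + 0.07704j) × (-0.03744 - 0.00480j) = -0.00106 - 0.00307j  (running Σ = -0.00114 - 0.00553j)
  m=-3: (0.01454 - 0.31214j) × (-0.11736 + 0.09681j) = 0.02851 + 0.03804j  (running Σ = 0.02737 + 0.03251j)
  m=-2: (0.07332 - 0.11835j) × (-0.02682 + 0.41990j) = 0.04773 + 0.03396j  (running Σ = 0.07510 + 0.06647j)
  m=-1: (-0.25068 + 0.13959j) × (0.45845 + 0.48866j) = -0.18313 - 0.05850j  (running Σ = -0.10803 + 0.00796j)
  m=0: (-0.15403 + 0.00000j) × (0.22715 + 0.00000j) = -0.03499 + 0.00000j  (running Σ = -0.14302 + 0.00796j)
  m=1: (0.25068 + 0.13959j) × (-0.45845 + 0.48866j) = -0.18313 + 0.05850j  (running Σ = -0.32615 + 0.06647j)
  m=2: (0.07332 + 0.11835j) × (-0.02682 - 0.41990j) = 0.04773 - 0.03396j  (running Σ = -0.27842 + 0.03251j)
  m=3: (-0.01454 - 0.31214j) × (0.11736 + 0.09681j) = 0.02851 - 0.03804j  (running Σ = -0.24991 - 0.00553j)
  m=4: (0.03832 - 0.07704j) × (-0.03744 + 0.00480j) = -0.00106 + 0.00307j  (running Σ = -0.25098 - 0.00246j)
  m=5: (-0.29631 + 0.20322j) × (0.00401 - 0.00555j) = -0.00006 + 0.00246j  (running Σ = -0.25104 - 0.00001j)
  m=6: (0.04146 - 0.00387j) × (0.00017 + 0.00090j) = 0.00001 + 0.00004j  (running Σ = -0.25103 + 0.00003j)
  m=7: (0.36836 + 0.16230j) × (-0.00008 - 0.00005j) = -0.00002 - 0.00003j  (running Σ = -0.25105 + 0.00000j)
  m=8: (-0.24504 - 0.32387j) × (0.00001 - 0.00000j) = -0.00000 - 0.00000j  (running Σ = -0.25105 - 0.00000j)
Σ over m = -0.25105 - 0.00000j; ×(4π/17) → -0.18558 - 0.00000j. Real part: -0.185576

-0.185576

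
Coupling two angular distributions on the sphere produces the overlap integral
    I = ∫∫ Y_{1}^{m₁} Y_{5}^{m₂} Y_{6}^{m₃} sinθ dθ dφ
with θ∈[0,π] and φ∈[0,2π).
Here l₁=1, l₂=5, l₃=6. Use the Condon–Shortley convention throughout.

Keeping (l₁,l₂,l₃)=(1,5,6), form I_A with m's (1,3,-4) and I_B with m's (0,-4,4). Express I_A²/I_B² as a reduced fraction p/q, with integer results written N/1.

9/4

l's match ⇒ only the (l;m) 3-j factors differ between A and B.
A: triangle coeff Δ(1,5,6) = 1/858; Σ_t [0,0]: t=0:+1/161280 = 1/161280; (3j)²=15/286 [(1 5 6; 1 3 -4)], sign=+1
B: triangle coeff Δ(1,5,6) = 1/858; Σ_t [0,0]: t=0:+1/362880 = 1/362880; (3j)²=10/429 [(1 5 6; 0 -4 4)], sign=+1
I_A²/I_B² = (15/286)/(10/429) = 9/4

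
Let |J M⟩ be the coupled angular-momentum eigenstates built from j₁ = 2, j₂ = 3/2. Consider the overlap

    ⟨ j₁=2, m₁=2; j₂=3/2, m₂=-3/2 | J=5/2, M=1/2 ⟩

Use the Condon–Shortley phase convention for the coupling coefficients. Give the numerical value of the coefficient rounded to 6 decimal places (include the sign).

+√(6/35) ≈ +0.414039

triangle: 1!×3!×2!/7! = 12/5040
(j±m)!: 4!×0!×0!×3!×3!×2! = 1728
prefactor² = (2J+1)×Δ×N² = 864/35
  k=0: +1/(0!×1!×0!×0!×3!×2!) = 1/12
Σ = 1/12  ⇒  CG² = 864/35×(1/12)² = 6/35
CG = +√(6/35) = +0.414039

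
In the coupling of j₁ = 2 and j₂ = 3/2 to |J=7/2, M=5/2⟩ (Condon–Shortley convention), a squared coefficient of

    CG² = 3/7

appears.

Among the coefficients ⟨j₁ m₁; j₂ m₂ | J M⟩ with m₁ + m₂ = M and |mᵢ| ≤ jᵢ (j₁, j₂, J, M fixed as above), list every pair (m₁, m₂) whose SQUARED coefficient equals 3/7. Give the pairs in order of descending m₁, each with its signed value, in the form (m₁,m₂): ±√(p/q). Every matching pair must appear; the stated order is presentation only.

Admissible pairs with m₁+m₂ = M = 5/2: (1,3/2), (2,1/2)
  (m₁,m₂)=(2,1/2): CG² = 3/7, CG = +√(3/7)   ← matches the target
  (m₁,m₂)=(1,3/2): CG² = 4/7, CG = +√(4/7)
Pairs with CG² = 3/7: (2,1/2): +√(3/7)

(2,1/2): +√(3/7)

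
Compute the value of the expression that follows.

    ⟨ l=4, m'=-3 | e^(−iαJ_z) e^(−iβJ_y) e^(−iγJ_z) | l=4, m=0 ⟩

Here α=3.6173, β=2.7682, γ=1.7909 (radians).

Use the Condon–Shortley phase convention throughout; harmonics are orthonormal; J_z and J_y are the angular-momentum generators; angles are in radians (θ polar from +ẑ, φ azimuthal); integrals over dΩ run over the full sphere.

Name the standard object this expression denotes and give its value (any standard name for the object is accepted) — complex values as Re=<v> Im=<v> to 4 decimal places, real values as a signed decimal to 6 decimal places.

Wigner D-matrix element, Re=0.0096 Im=0.0662

This is a Wigner D-matrix element — the rotation-matrix element ⟨l m'| R(α,β,γ) |l m⟩ in the angular-momentum basis.
Split into d^4_{-3,0}(β=2.7682) × two z-phases.
With c≡cos(β/2)=0.185614 and s≡sin(β/2)=0.982623, N=[1·5040·24·24]^{1/2}=1703.830978
The bounds max(0,m−m')=3 and min(l+m,l−m')=4 give 2 terms
  k=3: (−1)^0·1703.8310/(144)·0.1856^5·0.9826^3 = +0.002473
  k=4: (−1)^1·1703.8310/(144)·0.1856^3·0.9826^5 = -0.069315
d^4_{-3,0}(2.7682) = +0.002473 -0.069315 = -0.066842
Attach z-rotation phases: D = e^{-i(-3)(3.6173)}·(-0.066842)·e^{-i(0)(1.7909)} = +0.009570+0.066153i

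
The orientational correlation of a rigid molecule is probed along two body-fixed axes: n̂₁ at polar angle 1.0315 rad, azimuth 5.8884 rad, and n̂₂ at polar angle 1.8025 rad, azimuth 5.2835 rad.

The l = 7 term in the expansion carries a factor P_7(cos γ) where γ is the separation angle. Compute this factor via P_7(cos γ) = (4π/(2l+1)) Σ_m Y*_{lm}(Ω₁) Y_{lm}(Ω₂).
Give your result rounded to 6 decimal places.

0.316615

Addition theorem: P_7(cos γ) = (4π/15) Σ_m Y*_{lm}(Ω₁) Y_{lm}(Ω₂), m = −7…7:
  term(m=-7) = -0.03260 - 0.06290j   from Y*(Ω₁)=-0.15917 - 0.06322j, Y(Ω₂)=0.31247 + 0.27109j
  term(m=-6) = 0.12372 + 0.06564j   from Y*(Ω₁)=-0.27455 - 0.26776j, Y(Ω₂)=-0.35046 + 0.10270j
  term(m=-5) = 0.04148 - 0.00488j   from Y*(Ω₁)=-0.16260 - 0.38125j, Y(Ω₂)=-0.02843 + 0.09668j
  term(m=-4) = -0.02298 + 0.02024j   from Y*(Ω₁)=-0.00073 - 0.08750j, Y(Ω₂)=-0.22910 - 0.26458j
  term(m=-3) = -0.00064 + 0.00255j   from Y*(Ω₁)=-0.11750 + 0.28876j, Y(Ω₂)=0.00835 - 0.00120j
  term(m=-2) = 0.02773 + 0.07346j   from Y*(Ω₁)=-0.16928 + 0.17069j, Y(Ω₂)=0.13574 - 0.29709j
  term(m=-1) = 0.00913 + 0.00631j   from Y*(Ω₁)=0.20462 - 0.08526j, Y(Ω₂)=0.02706 + 0.04212j
  term(m=+0) = 0.08623 + 0.00000j   from Y*(Ω₁)=0.27152 + 0.00000j, Y(Ω₂)=0.31758 + 0.00000j
  term(m=+1) = 0.00913 - 0.00631j   from Y*(Ω₁)=-0.20462 - 0.08526j, Y(Ω₂)=-0.02706 + 0.04212j
  term(m=+2) = 0.02773 - 0.07346j   from Y*(Ω₁)=-0.16928 - 0.17069j, Y(Ω₂)=0.13574 + 0.29709j
  term(m=+3) = -0.00064 - 0.00255j   from Y*(Ω₁)=0.11750 + 0.28876j, Y(Ω₂)=-0.00835 - 0.00120j
  term(m=+4) = -0.02298 - 0.02024j   from Y*(Ω₁)=-0.00073 + 0.08750j, Y(Ω₂)=-0.22910 + 0.26458j
  term(m=+5) = 0.04148 + 0.00488j   from Y*(Ω₁)=0.16260 - 0.38125j, Y(Ω₂)=0.02843 + 0.09668j
  term(m=+6) = 0.12372 - 0.06564j   from Y*(Ω₁)=-0.27455 + 0.26776j, Y(Ω₂)=-0.35046 - 0.10270j
  term(m=+7) = -0.03260 + 0.06290j   from Y*(Ω₁)=0.15917 - 0.06322j, Y(Ω₂)=-0.31247 + 0.27109j
Total Σ_m = 0.37793 + 0.00000j. Multiply by 0.837758: 0.31661 + 0.00000j. P_7(cos γ) = 0.316615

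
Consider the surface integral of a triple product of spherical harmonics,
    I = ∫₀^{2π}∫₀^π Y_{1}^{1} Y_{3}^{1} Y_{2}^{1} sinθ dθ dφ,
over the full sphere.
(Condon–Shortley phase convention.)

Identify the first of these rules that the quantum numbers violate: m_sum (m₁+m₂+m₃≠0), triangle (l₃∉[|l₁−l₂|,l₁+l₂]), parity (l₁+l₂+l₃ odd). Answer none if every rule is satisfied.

azimuthal sum: 1 + 1 + 1 = 3  ✗
2 ≤ 2 ≤ 4 (triangle on l)
L = 1 + 3 + 2 = 6 (even)

m_sum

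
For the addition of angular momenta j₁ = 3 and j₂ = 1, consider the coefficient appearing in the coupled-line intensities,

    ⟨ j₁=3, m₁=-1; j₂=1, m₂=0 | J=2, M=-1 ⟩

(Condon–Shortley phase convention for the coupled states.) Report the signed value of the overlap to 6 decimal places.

-0.617213  (= −√(8/21))

√[5·2!4!0!/7! · 2!4!1!1!1!3!] = √(96/7)
  +(−1)^1/∏(1,1,3,0,1,0)! = -1/6  (running -1/6)
⟨..|..⟩ = √(96/7)·(-1/6) = -0.617213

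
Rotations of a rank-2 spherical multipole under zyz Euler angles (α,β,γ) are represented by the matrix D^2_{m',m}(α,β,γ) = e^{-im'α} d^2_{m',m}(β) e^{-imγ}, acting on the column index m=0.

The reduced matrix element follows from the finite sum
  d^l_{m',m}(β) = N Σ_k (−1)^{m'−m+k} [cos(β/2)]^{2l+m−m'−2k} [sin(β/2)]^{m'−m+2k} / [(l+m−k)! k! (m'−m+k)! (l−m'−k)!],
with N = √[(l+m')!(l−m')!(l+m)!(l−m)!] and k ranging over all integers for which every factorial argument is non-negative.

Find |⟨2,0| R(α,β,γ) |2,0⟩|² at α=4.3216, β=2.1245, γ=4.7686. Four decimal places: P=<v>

Split into d^2_{0,0}(β=2.1245) × two z-phases.
With c≡cos(β/2)=0.486908 and s≡sin(β/2)=0.873453, N=[2·2·2·2]^{1/2}=4.000000
Admissible k: 0..2 (factorial args all ≥0)
  k=0: (−1)^0·4.0000/(4)·0.4869^4·0.8735^0 = +0.056207
  k=1: (−1)^1·4.0000/(1)·0.4869^2·0.8735^2 = -0.723491
  k=2: (−1)^2·4.0000/(4)·0.4869^0·0.8735^4 = +0.582048
d^2_{0,0}(2.1245) = +0.056207 -0.723491 +0.582048 = -0.085237
|D^2_{0,0}|² = |d^2_{0,0}(β)|² = (-0.085237)² = 0.007265 (the z-rotation phases have unit modulus)

P=0.0073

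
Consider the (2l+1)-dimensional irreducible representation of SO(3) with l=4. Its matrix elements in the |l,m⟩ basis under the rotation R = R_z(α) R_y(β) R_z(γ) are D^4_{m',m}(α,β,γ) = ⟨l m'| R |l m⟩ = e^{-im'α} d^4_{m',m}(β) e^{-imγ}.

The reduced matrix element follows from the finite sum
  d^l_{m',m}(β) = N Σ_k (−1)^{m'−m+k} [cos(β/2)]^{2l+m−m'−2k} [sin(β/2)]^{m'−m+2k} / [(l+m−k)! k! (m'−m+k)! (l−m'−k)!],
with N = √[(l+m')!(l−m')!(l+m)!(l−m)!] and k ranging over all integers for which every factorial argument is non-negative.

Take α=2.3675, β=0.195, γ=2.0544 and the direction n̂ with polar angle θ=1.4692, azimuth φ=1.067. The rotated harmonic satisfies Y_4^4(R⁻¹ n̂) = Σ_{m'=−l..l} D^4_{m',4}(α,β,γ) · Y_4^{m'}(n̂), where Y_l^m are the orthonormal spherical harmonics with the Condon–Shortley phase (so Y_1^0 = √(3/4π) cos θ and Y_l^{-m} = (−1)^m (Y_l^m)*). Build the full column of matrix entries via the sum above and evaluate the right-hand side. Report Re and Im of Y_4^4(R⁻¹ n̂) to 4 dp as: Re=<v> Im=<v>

Re=0.2460 Im=-0.3436

Need the full column D^4_{m',4} for m'=−4..4 at α=2.3675, β=0.1950, γ=2.0544.
cos(β/2)=0.995251, sin(β/2)=0.097346
d^4_{-4,4}: single k=8 term ⇒ +0.000000;  D = +0.000000+0.000000i
d^4_{-3,4}: single k=7 term ⇒ +0.000000;  D = +0.000000-0.000000i
d^4_{-2,4}: single k=6 term ⇒ +0.000004;  D = -0.000004+0.000001i
d^4_{-1,4}: single k=5 term ⇒ +0.000064;  D = +0.000059+0.000027i
d^4_{0,4}: single k=4 term ⇒ +0.000737;  D = -0.000262-0.000689i
d^4_{1,4}: single k=3 term ⇒ +0.006741;  D = -0.002690+0.006181i
d^4_{2,4}: single k=2 term ⇒ +0.048731;  D = +0.045141-0.018357i
d^4_{3,4}: single k=1 term ⇒ +0.266311;  D = -0.246529-0.100722i
d^4_{4,4}: single k=0 term ⇒ +0.962631;  D = +0.382690+0.883293i
Y_4^{m'}(θ=1.4692,φ=1.067) and Σ D·Y over m':
  (+0.0000+0.0000i)·(-0.1864+0.3914i)  (+0.0000-0.0000i)·(-0.1248+0.0074i)  (-0.0000+0.0000i)·(+0.1640+0.2598i)  (+0.0001+0.0000i)·(-0.0675+0.1224i)  (-0.0003-0.0007i)·(+0.2851+0.0000i)  (-0.0027+0.0062i)·(+0.0675+0.1224i)  (+0.0451-0.0184i)·(+0.1640-0.2598i)  (-0.2465-0.1007i)·(+0.1248+0.0074i)  (+0.3827+0.8833i)·(-0.1864-0.3914i)
Y_4^4(R⁻¹ n̂) = +0.245984-0.343619i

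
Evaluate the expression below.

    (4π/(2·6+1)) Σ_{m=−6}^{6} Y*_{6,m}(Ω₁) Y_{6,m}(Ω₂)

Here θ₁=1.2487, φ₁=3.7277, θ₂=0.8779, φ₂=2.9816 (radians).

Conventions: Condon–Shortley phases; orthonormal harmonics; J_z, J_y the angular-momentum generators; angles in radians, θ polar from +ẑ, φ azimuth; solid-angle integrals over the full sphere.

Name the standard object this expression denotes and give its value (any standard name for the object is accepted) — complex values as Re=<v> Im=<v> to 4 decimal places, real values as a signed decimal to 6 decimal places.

Legendre polynomial (addition theorem), -0.246226

This sum is the spherical-harmonic addition theorem: it equals the Legendre polynomial P_l(cos γ) of the angle γ between the two directions.
Expand P_6 via completeness: Σ_{m} conj(Y_{6,m}) at Ω₁ times Y_{6,m} at Ω₂ —
  m=-6: Y*=-0.32746 - 0.12892j  Y=0.05748 + 0.08209j  product -0.00824 - 0.03429j
  m=-5: Y*=0.39781 - 0.08523j  Y=-0.20081 - 0.20674j  product -0.09750 - 0.06513j
  m=-4: Y*=-0.02064 + 0.02114j  Y=0.34983 + 0.26045j  product -0.01273 + 0.00202j
  m=-3: Y*=-0.06227 + 0.32814j  Y=-0.25018 - 0.13024j  product 0.05831 - 0.07398j
  m=-2: Y*=-0.05373 - 0.12758j  Y=-0.15565 - 0.05158j  product 0.00178 + 0.02263j
  m=-1: Y*=-0.23963 - 0.15910j  Y=0.34916 + 0.05634j  product -0.07470 - 0.06905j
  m=+0: Y*=0.16472 + 0.00000j  Y=0.06941 + 0.00000j  product 0.01143 + 0.00000j
  m=+1: Y*=0.23963 - 0.15910j  Y=-0.34916 + 0.05634j  product -0.07470 + 0.06905j
  m=+2: Y*=-0.05373 + 0.12758j  Y=-0.15565 + 0.05158j  product 0.00178 - 0.02263j
  m=+3: Y*=0.06227 + 0.32814j  Y=0.25018 - 0.13024j  product 0.05831 + 0.07398j
  m=+4: Y*=-0.02064 - 0.02114j  Y=0.34983 - 0.26045j  product -0.01273 - 0.00202j
  m=+5: Y*=-0.39781 - 0.08523j  Y=0.20081 - 0.20674j  product -0.09750 + 0.06513j
  m=+6: Y*=-0.32746 + 0.12892j  Y=0.05748 - 0.08209j  product -0.00824 + 0.03429j
Total Σ_m = -0.25472 - 0.00000j. Multiply by 0.966644: -0.24623 - 0.00000j. P_6(cos γ) = -0.246226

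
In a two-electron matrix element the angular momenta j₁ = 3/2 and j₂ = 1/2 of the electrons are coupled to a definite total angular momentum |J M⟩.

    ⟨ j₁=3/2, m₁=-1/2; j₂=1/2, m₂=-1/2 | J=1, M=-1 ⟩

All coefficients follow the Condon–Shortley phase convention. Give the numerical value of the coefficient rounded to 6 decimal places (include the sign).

√[3·1!2!0!/4! · 1!2!0!1!0!2!] = √(1)
  +(−1)^0/∏(0,1,2,0,0,0)! = 1/2  (running 1/2)
⟨..|..⟩ = √(1)·(1/2) = +0.500000

+√(1/4) = +0.500000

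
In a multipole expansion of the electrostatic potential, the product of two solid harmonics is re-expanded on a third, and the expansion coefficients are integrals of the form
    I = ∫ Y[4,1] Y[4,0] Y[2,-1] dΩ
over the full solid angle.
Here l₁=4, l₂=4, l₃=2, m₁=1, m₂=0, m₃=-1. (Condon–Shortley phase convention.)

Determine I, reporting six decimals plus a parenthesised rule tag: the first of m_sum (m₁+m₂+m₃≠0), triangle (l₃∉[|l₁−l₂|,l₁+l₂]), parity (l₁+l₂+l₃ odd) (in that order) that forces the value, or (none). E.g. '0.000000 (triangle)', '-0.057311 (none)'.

-0.044869 (none)

m-sum 0 ✓  L=10 even ✓  0≤2≤8 ✓
Π(2lᵢ+1) = 9×9×5 = 405
triangle coeff Δ(4,4,2) = 1/13860
Σ_t [2,4]: t=2:+1/192 t=3:−1/36 t=4:+1/192 = -5/288
(3j)²=20/693 [(4 4 2; 0 0 0)], sign=-1
Σ_t [2,3]: t=2:+1/96 t=3:−1/72 = -1/288
(3j)²=1/462 [(4 4 2; 1 0 -1)], sign=+1
⇒ 4πI² = 150/5929
I = (-1)√(150/5929/(4π)) = -0.04486937
No selection rule forces the value: the integral is nonzero (none).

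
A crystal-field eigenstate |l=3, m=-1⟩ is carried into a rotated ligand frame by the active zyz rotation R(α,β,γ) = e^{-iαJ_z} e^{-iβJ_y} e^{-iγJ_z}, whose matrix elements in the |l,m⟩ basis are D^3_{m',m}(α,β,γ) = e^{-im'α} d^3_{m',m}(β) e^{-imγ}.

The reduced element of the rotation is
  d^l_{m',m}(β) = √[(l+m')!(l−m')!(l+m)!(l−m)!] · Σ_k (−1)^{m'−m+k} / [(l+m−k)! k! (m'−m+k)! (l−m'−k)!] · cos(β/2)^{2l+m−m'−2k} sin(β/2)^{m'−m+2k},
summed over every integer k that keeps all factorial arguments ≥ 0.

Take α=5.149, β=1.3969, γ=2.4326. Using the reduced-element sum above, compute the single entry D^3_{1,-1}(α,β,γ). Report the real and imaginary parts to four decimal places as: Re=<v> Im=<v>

Re=-0.1110 Im=-0.0503

Split into d^3_{1,-1}(β=1.3969) × two z-phases.
c=cos(1.396900/2)=0.765840, s=sin(1.396900/2)=0.643031; N=√[24·2·2·24]=48.000000
The bounds max(0,m−m')=0 and min(l+m,l−m')=2 give 3 terms
  k=0: (−1)^2·48.0000/(8)·0.7658^4·0.6430^2 = +0.853429
  k=1: (−1)^3·48.0000/(6)·0.7658^2·0.6430^4 = -0.802222
  k=2: (−1)^4·48.0000/(48)·0.7658^0·0.6430^6 = +0.070696
d^3_{1,-1}(1.3969) = +0.853429 -0.802222 +0.070696 = +0.121903
Phases: e^{-i·(1)·5.1490}=+0.422871+0.906190i, e^{-i·(-1)·2.4326}=-0.759018+0.651070i ⇒ D=-0.111048-0.050284i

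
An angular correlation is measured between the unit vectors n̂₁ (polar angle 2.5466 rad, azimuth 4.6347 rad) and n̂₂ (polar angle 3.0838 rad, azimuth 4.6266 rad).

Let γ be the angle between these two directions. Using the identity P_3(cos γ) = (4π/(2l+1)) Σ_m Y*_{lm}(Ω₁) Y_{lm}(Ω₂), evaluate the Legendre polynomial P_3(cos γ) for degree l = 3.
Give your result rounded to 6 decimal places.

Summing Y*_{l m}(θ₁,φ₁)·Y_{l m}(θ₂,φ₂) over m ∈ [−3, 3]; prefactor 4π/(2·3+1) = 1.795196:
  m=-3: (0.016969, 0.071482) × (0.000020, -0.000078) = (0.000006, 0.000000)  (running Σ = (0.000006, 0.000000))
  m=-2: (0.262692, -0.041148) × (0.003354, 0.000581) = (0.000905, 0.000015)  (running Σ = (0.000911, 0.000015))
  m=-1: (-0.034151, -0.438703) × (-0.006371, 0.074083) = (0.032718, 0.000265)  (running Σ = (0.033629, 0.000280))
  m=0: (-0.132638, -0.000000) × (-0.738892, 0.000000) = (0.098005, 0.000000)  (running Σ = (0.131634, 0.000280))
  m=1: (0.034151, -0.438703) × (0.006371, 0.074083) = (0.032718, -0.000265)  (running Σ = (0.164352, 0.000015))
  m=2: (0.262692, 0.041148) × (0.003354, -0.000581) = (0.000905, -0.000015)  (running Σ = (0.165257, 0.000000))
  m=3: (-0.016969, 0.071482) × (-0.000020, -0.000078) = (0.000006, -0.000000)  (running Σ = (0.165263, 0.000000))
Accumulated sum (0.165263, 0.000000); after 4π/(2l+1) scaling, (0.296680, 0.000000) ⇒ P_3 = 0.296680

0.296680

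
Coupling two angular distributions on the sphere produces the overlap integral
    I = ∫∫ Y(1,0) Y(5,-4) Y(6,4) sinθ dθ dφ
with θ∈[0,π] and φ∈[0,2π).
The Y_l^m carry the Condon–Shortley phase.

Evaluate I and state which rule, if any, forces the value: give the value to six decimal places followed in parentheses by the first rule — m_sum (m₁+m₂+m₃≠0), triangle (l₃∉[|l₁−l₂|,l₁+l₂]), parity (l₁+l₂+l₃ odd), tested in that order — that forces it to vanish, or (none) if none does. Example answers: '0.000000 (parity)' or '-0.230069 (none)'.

0.182727 (none)

Rules hold: Σm=0, L=12 even, 4≤6≤6.
N = 3·11·13 = 429
Δ = 0!·2!·10!/13! = 1/858
Racah Σ t=0..0: t=0:+1/14400 = 1/14400
⇒ 3j(1 5 6; 0 0 0)² = 6/143, sgn +1
Racah Σ t=0..0: t=0:+1/362880 = 1/362880
⇒ 3j(1 5 6; 0 -4 4)² = 10/429, sgn +1
4πI² = N·(3j₀)²·(3jₘ)² = 60/143
I = +1·√(0.41958/4π) = 0.18272698
No selection rule forces the value: the integral is nonzero (none).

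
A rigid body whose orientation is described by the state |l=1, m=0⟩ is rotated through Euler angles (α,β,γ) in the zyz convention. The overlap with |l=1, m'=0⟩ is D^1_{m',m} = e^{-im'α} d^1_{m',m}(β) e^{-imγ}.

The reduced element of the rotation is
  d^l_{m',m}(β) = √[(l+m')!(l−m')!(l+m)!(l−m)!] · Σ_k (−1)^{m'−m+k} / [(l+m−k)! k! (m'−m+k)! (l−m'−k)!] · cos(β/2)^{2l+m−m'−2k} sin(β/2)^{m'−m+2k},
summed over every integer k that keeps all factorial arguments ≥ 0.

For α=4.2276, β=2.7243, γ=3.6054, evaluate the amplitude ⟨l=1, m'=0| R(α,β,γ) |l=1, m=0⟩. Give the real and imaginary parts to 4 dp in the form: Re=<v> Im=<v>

D^1_{0,0}(4.2276,2.7243,3.6054) = e^{-i·0·4.2276}·d^1_{0,0}(2.7243)·e^{-i·0·3.6054}. Compute d first:
Half-angle: c=0.207136, s=0.978312. N=√(1·1·1·1)=1.000000
k∈{0,1} keeps every argument non-negative
  k=0: (−1)^0·1.0000/(1)·0.2071^2·0.9783^0 = +0.042905
  k=1: (−1)^1·1.0000/(1)·0.2071^0·0.9783^2 = -0.957095
d^1_{0,0}(2.7243) = +0.042905 -0.957095 = -0.914190
D = (+1.000000+0.000000i)·(-0.914190)·(+1.000000+0.000000i) = -0.914190+0.000000i

Re=-0.9142 Im=0.0000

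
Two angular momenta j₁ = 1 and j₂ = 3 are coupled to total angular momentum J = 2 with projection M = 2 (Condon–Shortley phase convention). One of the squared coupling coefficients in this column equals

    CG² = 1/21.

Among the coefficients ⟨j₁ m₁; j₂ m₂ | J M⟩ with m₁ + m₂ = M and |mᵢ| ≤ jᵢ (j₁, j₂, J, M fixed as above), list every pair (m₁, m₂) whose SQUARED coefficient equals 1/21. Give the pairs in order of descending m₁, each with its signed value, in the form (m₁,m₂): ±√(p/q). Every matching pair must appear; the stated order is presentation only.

(1,1): +√(1/21)

Admissible pairs with m₁+m₂ = M = 2: (-1,3), (0,2), (1,1)
  (m₁,m₂)=(1,1): CG² = 1/21, CG = +√(1/21)   ← matches the target
  (m₁,m₂)=(0,2): CG² = 5/21, CG = −√(5/21)
  (m₁,m₂)=(-1,3): CG² = 5/7, CG = +√(5/7)
Pairs with CG² = 1/21: (1,1): +√(1/21)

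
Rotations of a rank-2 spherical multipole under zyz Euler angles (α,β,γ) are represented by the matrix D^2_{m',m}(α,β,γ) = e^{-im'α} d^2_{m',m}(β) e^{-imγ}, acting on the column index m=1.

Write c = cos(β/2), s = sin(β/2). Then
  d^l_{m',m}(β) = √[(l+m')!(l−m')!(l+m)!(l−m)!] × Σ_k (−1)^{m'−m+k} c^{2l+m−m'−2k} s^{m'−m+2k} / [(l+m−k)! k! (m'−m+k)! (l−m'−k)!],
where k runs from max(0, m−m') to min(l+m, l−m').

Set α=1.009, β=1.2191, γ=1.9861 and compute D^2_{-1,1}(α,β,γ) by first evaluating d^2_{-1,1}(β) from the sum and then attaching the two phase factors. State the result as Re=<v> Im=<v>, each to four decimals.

Re=0.3097 Im=-0.4588

D^2_{-1,1}(1.0090,1.2191,1.9861) = e^{-i·-1·1.0090}·d^2_{-1,1}(1.2191)·e^{-i·1·1.9861}. Compute d first:
With c≡cos(β/2)=0.819906 and s≡sin(β/2)=0.572499, N=[1·6·6·1]^{1/2}=6.000000
k∈{2,3} keeps every argument non-negative
  k=2: (−1)^0·6.0000/(2)·0.8199^2·0.5725^2 = +0.660995
  k=3: (−1)^1·6.0000/(6)·0.8199^0·0.5725^4 = -0.107423
d^2_{-1,1}(1.2191) = +0.660995 -0.107423 = +0.553571
D = (+0.532707+0.846300i)·(+0.553571)·(-0.403468-0.914994i) = +0.309684-0.458844i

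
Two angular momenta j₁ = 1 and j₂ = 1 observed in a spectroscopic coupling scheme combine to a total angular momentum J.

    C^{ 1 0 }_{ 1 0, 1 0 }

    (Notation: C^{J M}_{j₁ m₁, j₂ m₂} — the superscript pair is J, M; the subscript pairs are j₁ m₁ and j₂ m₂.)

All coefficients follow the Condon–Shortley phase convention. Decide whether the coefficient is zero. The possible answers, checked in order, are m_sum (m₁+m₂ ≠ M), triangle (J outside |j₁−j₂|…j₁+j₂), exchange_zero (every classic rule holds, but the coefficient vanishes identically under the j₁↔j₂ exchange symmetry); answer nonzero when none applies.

m-sum: m₁+m₂ = 0+0 = 0, M = 0  ✓
triangle: |j₁−j₂| = 0 ≤ J = 1 ≤ j₁+j₂ = 2  ✓
exchange: j₁=j₂ and m₁=m₂, and (−1)^(j₁+j₂−J) = (−1)^1 = −1 forces ⟨j₁m₁;j₂m₂|JM⟩ = −⟨j₂m₂;j₁m₁|JM⟩ = −⟨j₁m₁;j₂m₂|JM⟩ ⇒ the coefficient vanishes identically
Racah sum check: Σ_k collapses to 0 ⇒ CG = 0

exchange_zero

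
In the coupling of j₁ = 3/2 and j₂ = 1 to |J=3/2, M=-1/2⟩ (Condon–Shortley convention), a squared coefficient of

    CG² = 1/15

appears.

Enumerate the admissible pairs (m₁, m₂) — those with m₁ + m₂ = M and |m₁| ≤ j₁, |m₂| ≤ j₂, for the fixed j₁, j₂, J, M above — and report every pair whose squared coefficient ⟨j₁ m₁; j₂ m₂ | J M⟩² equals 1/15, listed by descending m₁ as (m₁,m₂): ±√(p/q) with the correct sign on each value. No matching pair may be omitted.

Admissible pairs with m₁+m₂ = M = -1/2: (-3/2,1), (-1/2,0), (1/2,-1)
  (m₁,m₂)=(1/2,-1): CG² = 8/15, CG = +√(8/15)
  (m₁,m₂)=(-1/2,0): CG² = 1/15, CG = −√(1/15)   ← matches the target
  (m₁,m₂)=(-3/2,1): CG² = 2/5, CG = −√(2/5)
Pairs with CG² = 1/15: (-1/2,0): −√(1/15)

(-1/2,0): −√(1/15)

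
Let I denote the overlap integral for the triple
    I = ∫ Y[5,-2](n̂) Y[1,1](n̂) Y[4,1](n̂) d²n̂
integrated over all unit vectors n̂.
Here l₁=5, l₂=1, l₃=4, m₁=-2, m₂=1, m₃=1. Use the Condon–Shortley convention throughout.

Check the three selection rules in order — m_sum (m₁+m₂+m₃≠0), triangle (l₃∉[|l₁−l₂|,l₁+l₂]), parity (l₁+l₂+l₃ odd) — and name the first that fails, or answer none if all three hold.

none

m₁+m₂+m₃ = -2 + 1 + 1 = 0  ✓
triangle: |5−1|=4 ≤ l₃=4 ≤ 5+1=6  ✓
parity: l₁+l₂+l₃ = 10 is even  ✓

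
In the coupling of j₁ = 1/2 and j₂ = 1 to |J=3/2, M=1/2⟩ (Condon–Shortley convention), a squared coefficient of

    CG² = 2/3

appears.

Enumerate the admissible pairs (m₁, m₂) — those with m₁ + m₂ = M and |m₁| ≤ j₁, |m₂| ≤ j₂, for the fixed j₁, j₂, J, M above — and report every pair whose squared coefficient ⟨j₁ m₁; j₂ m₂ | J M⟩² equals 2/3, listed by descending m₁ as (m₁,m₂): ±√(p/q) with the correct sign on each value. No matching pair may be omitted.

(1/2,0): +√(2/3)

Admissible pairs with m₁+m₂ = M = 1/2: (-1/2,1), (1/2,0)
  (m₁,m₂)=(1/2,0): CG² = 2/3, CG = +√(2/3)   ← matches the target
  (m₁,m₂)=(-1/2,1): CG² = 1/3, CG = +√(1/3)
Pairs with CG² = 2/3: (1/2,0): +√(2/3)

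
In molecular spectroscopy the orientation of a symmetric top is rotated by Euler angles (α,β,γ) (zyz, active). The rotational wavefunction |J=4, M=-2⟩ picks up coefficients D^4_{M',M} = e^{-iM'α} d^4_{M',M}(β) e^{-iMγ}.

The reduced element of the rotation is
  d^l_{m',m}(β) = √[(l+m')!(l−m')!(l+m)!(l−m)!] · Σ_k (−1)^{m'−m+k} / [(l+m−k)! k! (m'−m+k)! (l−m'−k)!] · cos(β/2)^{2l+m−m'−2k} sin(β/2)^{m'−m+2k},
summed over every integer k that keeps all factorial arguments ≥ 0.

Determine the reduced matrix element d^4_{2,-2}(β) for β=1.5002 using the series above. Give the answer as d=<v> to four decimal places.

d^4_{2,-2}(β=1.5002) via the finite sum:
c=cos(1.500200/2)=0.731621, s=sin(1.500200/2)=0.681712; N=√[720·2·2·720]=1440.000000
k∈{0,1,2} keeps every argument non-negative
  k=0: (−1)^4·1440.0000/(96)·0.7316^4·0.6817^4 = +0.928194
  k=1: (−1)^5·1440.0000/(120)·0.7316^2·0.6817^6 = -0.644701
  k=2: (−1)^6·1440.0000/(1440)·0.7316^0·0.6817^8 = +0.046645
d^4_{2,-2}(1.5002) = +0.928194 -0.644701 +0.046645 = +0.330138

d=0.3301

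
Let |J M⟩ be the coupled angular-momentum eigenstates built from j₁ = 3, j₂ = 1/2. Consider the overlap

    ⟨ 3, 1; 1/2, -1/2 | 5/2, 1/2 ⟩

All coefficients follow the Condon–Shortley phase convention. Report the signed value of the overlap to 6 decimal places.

j₁+j₂−J=1  J+j₁−j₂=5  J−j₁+j₂=0  j₁+j₂+J+1=7
(j₁±m₁, j₂±m₂, J±M) = (4,2,0,1,3,2)
P² = 576/7
sum k=0..0:
  [0] +1/12 = 1/12
S = 1/12
C² = P²·S² = 4/7 ; C = +0.755929

+√(4/7) ≈ +0.755929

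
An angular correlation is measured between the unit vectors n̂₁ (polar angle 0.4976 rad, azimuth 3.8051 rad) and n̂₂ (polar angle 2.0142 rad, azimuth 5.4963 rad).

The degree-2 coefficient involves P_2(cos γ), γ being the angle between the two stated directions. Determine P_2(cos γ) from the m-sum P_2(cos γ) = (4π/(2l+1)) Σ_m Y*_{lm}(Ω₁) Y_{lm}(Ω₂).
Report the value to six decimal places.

Addition theorem: P_2(cos γ) = (4π/5) Σ_m Y*_{lm}(Ω₁) Y_{lm}(Ω₂), m = −2…2:
  [-2]  conj(Y_{2,-2})(Ω₁) = (0.021242, 0.085404) ; Y_{2,-2}(Ω₂) = (-0.000937, 0.315177) ; Δ = (-0.026937, 0.006615)
  [-1]  conj(Y_{2,-1})(Ω₁) = (-0.255285, -0.199567) ; Y_{2,-1}(Ω₂) = (-0.211382, -0.212012) ; Δ = (0.011652, 0.096308)
  [+0]  conj(Y_{2,0})(Ω₁) = (0.415214, -0.000000) ; Y_{2,0}(Ω₂) = (-0.141243, 0.000000) ; Δ = (-0.058646, 0.000000)
  [+1]  conj(Y_{2,1})(Ω₁) = (0.255285, -0.199567) ; Y_{2,1}(Ω₂) = (0.211382, -0.212012) ; Δ = (0.011652, -0.096308)
  [+2]  conj(Y_{2,2})(Ω₁) = (0.021242, -0.085404) ; Y_{2,2}(Ω₂) = (-0.000937, -0.315177) ; Δ = (-0.026937, -0.006615)
Σ over m = (-0.089216, 0.000000); ×(4π/5) → (-0.224224, 0.000000). Real part: -0.224224

-0.224224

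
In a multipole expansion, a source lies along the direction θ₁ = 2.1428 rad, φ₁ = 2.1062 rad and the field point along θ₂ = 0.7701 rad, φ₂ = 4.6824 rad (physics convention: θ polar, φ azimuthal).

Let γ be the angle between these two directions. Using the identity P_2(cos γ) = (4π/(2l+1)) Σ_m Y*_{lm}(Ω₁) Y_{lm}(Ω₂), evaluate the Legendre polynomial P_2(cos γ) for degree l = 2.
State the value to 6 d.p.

Expand P_2 via completeness: Σ_{m} conj(Y_{2,m}) at Ω₁ times Y_{2,m} at Ω₂ —
  term(m=-2) = 0.02178 + 0.04626j   from Y*(Ω₁)=-0.13092 - 0.23966j, Y(Ω₂)=-0.18689 - 0.01122j
  term(m=-1) = 0.11463 + 0.07273j   from Y*(Ω₁)=0.17940 - 0.30242j, Y(Ω₂)=-0.01158 + 0.38592j
  term(m=+0) = -0.00657 + 0.00000j   from Y*(Ω₁)=-0.03814 + 0.00000j, Y(Ω₂)=0.17217 + 0.00000j
  term(m=+1) = 0.11463 - 0.07273j   from Y*(Ω₁)=-0.17940 - 0.30242j, Y(Ω₂)=0.01158 + 0.38592j
  term(m=+2) = 0.02178 - 0.04626j   from Y*(Ω₁)=-0.13092 + 0.23966j, Y(Ω₂)=-0.18689 + 0.01122j
Accumulated sum 0.26626 + 0.00000j; after 4π/(2l+1) scaling, 0.66918 + 0.00000j ⇒ P_2 = 0.669177

0.669177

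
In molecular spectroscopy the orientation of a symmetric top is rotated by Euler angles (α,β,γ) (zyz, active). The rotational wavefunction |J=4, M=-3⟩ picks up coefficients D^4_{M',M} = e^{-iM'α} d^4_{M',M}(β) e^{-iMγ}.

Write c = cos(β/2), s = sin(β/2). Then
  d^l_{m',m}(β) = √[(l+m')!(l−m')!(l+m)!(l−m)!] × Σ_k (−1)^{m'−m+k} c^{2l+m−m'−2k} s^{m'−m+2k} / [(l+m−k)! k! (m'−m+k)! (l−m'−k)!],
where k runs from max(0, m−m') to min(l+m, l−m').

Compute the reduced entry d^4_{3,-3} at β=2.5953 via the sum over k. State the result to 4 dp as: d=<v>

d^4_{3,-3}(β=2.5953) via the finite sum:
c=cos(2.595300/2)=0.269762, s=sin(2.595300/2)=0.962927; N=√[5040·1·1·5040]=5040.000000
k: max(0,(-3)−(3))=0 … min(4+(-3),4−(3))=1
  k=0: (−1)^6·5040.0000/(720)·0.2698^2·0.9629^6 = +0.406089
  k=1: (−1)^7·5040.0000/(5040)·0.2698^0·0.9629^8 = -0.739174
d^4_{3,-3}(2.5953) = +0.406089 -0.739174 = -0.333085

d=-0.3331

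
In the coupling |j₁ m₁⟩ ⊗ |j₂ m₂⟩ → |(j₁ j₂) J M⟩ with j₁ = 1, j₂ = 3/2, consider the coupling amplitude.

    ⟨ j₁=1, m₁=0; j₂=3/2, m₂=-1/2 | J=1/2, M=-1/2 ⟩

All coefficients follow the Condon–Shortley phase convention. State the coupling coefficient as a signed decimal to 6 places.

-0.577350

√[2·2!0!1!/4! · 1!1!1!2!0!1!] = √(1/3)
  +(−1)^1/∏(1,1,0,0,0,1)! = -1  (running -1)
⟨..|..⟩ = √(1/3)·(-1) = -0.577350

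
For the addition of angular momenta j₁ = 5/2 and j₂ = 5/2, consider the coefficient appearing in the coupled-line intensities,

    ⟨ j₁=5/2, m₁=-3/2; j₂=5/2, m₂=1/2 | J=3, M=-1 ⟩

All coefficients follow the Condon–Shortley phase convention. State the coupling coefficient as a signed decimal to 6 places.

√[7·2!3!3!/9! · 1!4!3!2!2!4!] = √(96/5)
  +(−1)^1/∏(1,1,3,2,0,1)! = -1/12  (running -1/12)
  +(−1)^2/∏(2,0,2,1,1,2)! = 1/8  (running 1/24)
⟨..|..⟩ = √(96/5)·(1/24) = +0.182574

+√(1/30) ≈ +0.182574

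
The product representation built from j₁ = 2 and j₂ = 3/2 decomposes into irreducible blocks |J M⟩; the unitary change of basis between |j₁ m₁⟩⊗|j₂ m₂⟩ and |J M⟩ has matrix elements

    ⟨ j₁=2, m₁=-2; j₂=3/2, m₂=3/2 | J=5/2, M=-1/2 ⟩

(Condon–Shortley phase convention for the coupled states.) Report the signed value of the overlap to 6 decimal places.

−√(6/35) = -0.414039

j₁+j₂−J=1  J+j₁−j₂=3  J−j₁+j₂=2  j₁+j₂+J+1=7
(j₁±m₁, j₂±m₂, J±M) = (0,4,3,0,2,3)
P² = 864/35
sum k=1..1:
  [1] −1/12 = -1/12
S = -1/12
C² = P²·S² = 6/35 ; C = -0.414039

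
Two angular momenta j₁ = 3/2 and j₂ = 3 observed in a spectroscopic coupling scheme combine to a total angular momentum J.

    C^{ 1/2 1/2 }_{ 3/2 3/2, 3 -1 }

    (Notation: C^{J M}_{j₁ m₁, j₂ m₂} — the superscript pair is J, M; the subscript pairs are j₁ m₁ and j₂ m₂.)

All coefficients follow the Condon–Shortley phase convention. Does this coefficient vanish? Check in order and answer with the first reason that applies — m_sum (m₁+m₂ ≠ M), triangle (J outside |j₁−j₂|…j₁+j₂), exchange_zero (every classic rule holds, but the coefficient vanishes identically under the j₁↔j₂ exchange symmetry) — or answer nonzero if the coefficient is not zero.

triangle

m-sum: m₁+m₂ = 3/2+(-1) = 1/2, M = 1/2  ✓
triangle: need |j₁−j₂| ≤ J ≤ j₁+j₂, i.e. J ∈ [3/2, 9/2]; J = 1/2 is outside ✗ ⇒ coefficient is 0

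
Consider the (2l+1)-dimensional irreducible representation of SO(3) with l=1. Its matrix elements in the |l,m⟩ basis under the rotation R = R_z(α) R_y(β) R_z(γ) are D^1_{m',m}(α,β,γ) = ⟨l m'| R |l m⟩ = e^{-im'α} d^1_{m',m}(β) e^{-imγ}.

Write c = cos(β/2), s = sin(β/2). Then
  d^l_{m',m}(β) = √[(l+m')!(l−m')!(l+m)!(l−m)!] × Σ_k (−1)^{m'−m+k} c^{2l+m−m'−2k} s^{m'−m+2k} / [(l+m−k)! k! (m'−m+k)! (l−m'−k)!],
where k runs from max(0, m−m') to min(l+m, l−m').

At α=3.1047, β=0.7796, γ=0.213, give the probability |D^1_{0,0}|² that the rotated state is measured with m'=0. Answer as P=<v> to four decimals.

P=0.5058

First d^1_{0,0}(β=0.7796), then the phase factors e^{-i(0)α} and e^{-i(0)γ}:
With c≡cos(β/2)=0.924985 and s≡sin(β/2)=0.380003, N=[1·1·1·1]^{1/2}=1.000000
k∈{0,1} keeps every argument non-negative
  k=0: (−1)^0·1.0000/(1)·0.9250^2·0.3800^0 = +0.855597
  k=1: (−1)^1·1.0000/(1)·0.9250^0·0.3800^2 = -0.144403
d^1_{0,0}(0.7796) = +0.855597 -0.144403 = +0.711195
|D^1_{0,0}|² = |d^1_{0,0}(β)|² = (+0.711195)² = 0.505798 (the z-rotation phases have unit modulus)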